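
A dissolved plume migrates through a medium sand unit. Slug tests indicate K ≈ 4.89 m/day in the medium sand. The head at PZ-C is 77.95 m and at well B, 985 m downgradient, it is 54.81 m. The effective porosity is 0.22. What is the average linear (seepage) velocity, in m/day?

Hydraulic gradient i = (77.95 − 54.81) / 985 = 23.14 / 985 = 0.02349.
Darcy flux q = K · i = 4.890 × 0.02349 = 0.1149 m/day.
Seepage velocity v = q / n_e = 0.1149 / 0.22 = 0.5222 m/day.

0.522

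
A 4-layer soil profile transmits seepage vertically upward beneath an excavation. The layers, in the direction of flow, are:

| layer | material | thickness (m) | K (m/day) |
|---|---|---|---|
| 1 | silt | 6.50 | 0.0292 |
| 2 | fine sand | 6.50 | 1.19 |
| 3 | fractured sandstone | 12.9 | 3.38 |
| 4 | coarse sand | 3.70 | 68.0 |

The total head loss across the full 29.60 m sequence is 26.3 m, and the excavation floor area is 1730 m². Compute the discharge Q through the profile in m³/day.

196

Flow is perpendicular to layering, so the layers act in series and the equivalent K is the thickness-weighted harmonic mean.
Total thickness L = 6.50 + 6.50 + 12.9 + 3.70 = 29.60 m.
Σ(b_i/K_i) = 6.50/0.0292 + 6.50/1.19 + 12.9/3.38 + 3.70/68.0 = 231.9 d.
K_eq = L / Σ(b_i/K_i) = 29.60 / 231.9 = 0.1276 m/day.
Q = K_eq · A · (Δh/L) = 0.1276 × 1730 × (26.3/29.60) = 196.2 m³/day.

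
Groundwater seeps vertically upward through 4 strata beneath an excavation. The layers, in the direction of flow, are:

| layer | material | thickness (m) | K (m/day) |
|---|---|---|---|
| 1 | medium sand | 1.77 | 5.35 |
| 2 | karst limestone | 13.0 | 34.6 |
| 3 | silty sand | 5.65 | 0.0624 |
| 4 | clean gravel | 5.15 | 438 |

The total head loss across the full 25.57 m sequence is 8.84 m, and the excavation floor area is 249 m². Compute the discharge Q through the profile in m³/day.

24.1

Flow is perpendicular to layering, so the layers act in series and the equivalent K is the thickness-weighted harmonic mean.
Total thickness L = 1.77 + 13.0 + 5.65 + 5.15 = 25.57 m.
Σ(b_i/K_i) = 1.77/5.35 + 13.0/34.6 + 5.65/0.0624 + 5.15/438 = 91.26 d.
K_eq = L / Σ(b_i/K_i) = 25.57 / 91.26 = 0.2802 m/day.
Q = K_eq · A · (Δh/L) = 0.2802 × 249 × (8.84/25.57) = 24.12 m³/day.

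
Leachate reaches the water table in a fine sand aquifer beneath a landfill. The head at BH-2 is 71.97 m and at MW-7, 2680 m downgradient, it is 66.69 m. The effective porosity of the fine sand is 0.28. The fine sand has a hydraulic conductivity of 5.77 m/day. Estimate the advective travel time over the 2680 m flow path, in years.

Hydraulic gradient i = (71.97 − 66.69) / 2680 = 5.28 / 2680 = 0.001970.
Darcy flux q = K · i = 5.770 × 0.001970 = 0.01137 m/day.
Seepage velocity v = q / n_e = 0.01137 / 0.28 = 0.04060 m/day.
Travel time t = L / v = 2680 / 0.04060 = 66011 days = 180.7 years.

181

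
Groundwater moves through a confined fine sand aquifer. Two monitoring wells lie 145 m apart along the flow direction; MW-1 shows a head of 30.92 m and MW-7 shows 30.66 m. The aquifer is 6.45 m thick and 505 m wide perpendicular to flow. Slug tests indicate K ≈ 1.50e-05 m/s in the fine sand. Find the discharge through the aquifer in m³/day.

Convert K: 1.50e-05 m/s × 86400 = 1.296 m/day.
Cross-sectional area A = 505 × 6.45 = 3257 m².
Hydraulic gradient i = (30.92 − 30.66) / 145 = 0.26 / 145 = 0.001793.
Darcy's law: Q = K · A · i = 1.296 × 3257 × 0.001793 = 7.569 m³/day.

7.57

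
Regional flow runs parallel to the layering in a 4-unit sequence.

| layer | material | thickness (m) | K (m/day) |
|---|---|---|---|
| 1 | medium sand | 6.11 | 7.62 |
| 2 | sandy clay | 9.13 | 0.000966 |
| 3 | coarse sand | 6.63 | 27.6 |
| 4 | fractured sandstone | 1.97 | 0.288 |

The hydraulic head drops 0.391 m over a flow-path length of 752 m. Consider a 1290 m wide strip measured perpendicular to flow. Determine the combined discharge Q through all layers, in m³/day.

154

Flow is parallel to layering, so each bed carries its own Darcy discharge and the transmissivities add.
Σ(K_i·b_i) = 7.62×6.11 + 0.000966×9.13 + 27.6×6.63 + 0.288×1.97 = 230.1 m²/day.
Hydraulic gradient i = Δh / L = 0.391 / 752 = 0.0005199.
Q = Σ(K_i·b_i) · W · i = 230.1 × 1290 × 0.0005199 = 154.4 m³/day.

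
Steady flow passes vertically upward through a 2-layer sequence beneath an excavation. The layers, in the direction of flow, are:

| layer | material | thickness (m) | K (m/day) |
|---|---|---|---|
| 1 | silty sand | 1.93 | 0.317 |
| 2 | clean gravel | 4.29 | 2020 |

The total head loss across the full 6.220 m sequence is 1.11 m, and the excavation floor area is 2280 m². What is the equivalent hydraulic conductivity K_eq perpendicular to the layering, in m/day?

1.02

Flow is perpendicular to layering, so the layers act in series and the equivalent K is the thickness-weighted harmonic mean.
Total thickness L = 1.93 + 4.29 = 6.220 m.
Σ(b_i/K_i) = 1.93/0.317 + 4.29/2020 = 6.090 d.
K_eq = L / Σ(b_i/K_i) = 6.220 / 6.090 = 1.021 m/day.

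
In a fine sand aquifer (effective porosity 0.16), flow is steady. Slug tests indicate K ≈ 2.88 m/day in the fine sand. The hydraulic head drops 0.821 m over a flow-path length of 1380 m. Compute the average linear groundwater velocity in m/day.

Hydraulic gradient i = Δh / L = 0.821 / 1380 = 0.0005949.
Darcy flux q = K · i = 2.880 × 0.0005949 = 0.001713 m/day.
Seepage velocity v = q / n_e = 0.001713 / 0.16 = 0.01071 m/day.

0.0107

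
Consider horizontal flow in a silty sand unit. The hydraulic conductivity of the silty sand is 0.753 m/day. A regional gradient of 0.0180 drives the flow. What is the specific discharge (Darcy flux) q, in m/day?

0.0136

Hydraulic gradient i = 0.0180.
Specific discharge q = K · i = 0.7530 × 0.01800 = 0.01355 m/day.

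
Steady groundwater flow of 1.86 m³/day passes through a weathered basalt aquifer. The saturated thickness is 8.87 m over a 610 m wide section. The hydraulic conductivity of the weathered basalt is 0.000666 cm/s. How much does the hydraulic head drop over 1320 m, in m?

0.789

Convert K: 0.000666 cm/s × 864 = 0.5754 m/day.
Cross-sectional area A = 610 × 8.87 = 5411 m².
From Q = K·A·i, i = Q / (K·A) = 1.86 / (0.5754 × 5411) = 0.0005974.
Head loss Δh = i · L = 0.0005974 × 1320 = 0.7886 m.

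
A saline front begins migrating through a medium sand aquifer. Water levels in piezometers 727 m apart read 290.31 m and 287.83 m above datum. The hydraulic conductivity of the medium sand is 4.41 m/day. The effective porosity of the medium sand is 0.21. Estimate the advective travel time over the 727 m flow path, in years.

Hydraulic gradient i = (290.31 − 287.83) / 727 = 2.48 / 727 = 0.003411.
Darcy flux q = K · i = 4.410 × 0.003411 = 0.01504 m/day.
Seepage velocity v = q / n_e = 0.01504 / 0.21 = 0.07164 m/day.
Travel time t = L / v = 727 / 0.07164 = 10148 days = 27.78 years.

27.8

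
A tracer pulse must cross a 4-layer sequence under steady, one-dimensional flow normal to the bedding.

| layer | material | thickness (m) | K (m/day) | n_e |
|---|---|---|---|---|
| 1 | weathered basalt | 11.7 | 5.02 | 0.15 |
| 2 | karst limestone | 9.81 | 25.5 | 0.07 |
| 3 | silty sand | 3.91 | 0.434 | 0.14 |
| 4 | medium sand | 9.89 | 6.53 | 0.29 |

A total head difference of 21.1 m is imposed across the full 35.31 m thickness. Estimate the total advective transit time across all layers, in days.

With flow normal to the layers, continuity requires the same specific discharge q through every layer.
Σ(b_i/K_i) = 11.7/5.02 + 9.81/25.5 + 3.91/0.434 + 9.89/6.53 = 13.24 d.
q = Δh / Σ(b_i/K_i) = 21.1 / 13.24 = 1.594 m/day.
In each layer the seepage velocity is v_i = q/n_i, so the layer transit time is t_i = b_i·n_i / q:
  layer 1 (weathered basalt): t_1 = 11.7 × 0.15 / 1.594 = 1.101 d
  layer 2 (karst limestone): t_2 = 9.81 × 0.07 / 1.594 = 0.4309 d
  layer 3 (silty sand): t_3 = 3.91 × 0.14 / 1.594 = 0.3435 d
  layer 4 (medium sand): t_4 = 9.89 × 0.29 / 1.594 = 1.800 d
Total t = Σ t_i = 3.675 days.

3.68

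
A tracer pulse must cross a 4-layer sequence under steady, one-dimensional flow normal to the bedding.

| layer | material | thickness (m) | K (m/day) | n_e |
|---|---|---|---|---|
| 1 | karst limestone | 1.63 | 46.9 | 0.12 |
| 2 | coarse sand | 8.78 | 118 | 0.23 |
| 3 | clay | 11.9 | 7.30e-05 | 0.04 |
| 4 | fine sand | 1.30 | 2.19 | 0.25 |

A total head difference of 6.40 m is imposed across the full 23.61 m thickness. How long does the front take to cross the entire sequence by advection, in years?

210

With flow normal to the layers, continuity requires the same specific discharge q through every layer.
Σ(b_i/K_i) = 1.63/46.9 + 8.78/118 + 11.9/7.30e-05 + 1.30/2.19 = 1.630e+05 d.
q = Δh / Σ(b_i/K_i) = 6.40 / 1.630e+05 = 3.926e-05 m/day.
In each layer the seepage velocity is v_i = q/n_i, so the layer transit time is t_i = b_i·n_i / q:
  layer 1 (karst limestone): t_1 = 1.63 × 0.12 / 3.926e-05 = 4982 d
  layer 2 (coarse sand): t_2 = 8.78 × 0.23 / 3.926e-05 = 51436 d
  layer 3 (clay): t_3 = 11.9 × 0.04 / 3.926e-05 = 12124 d
  layer 4 (fine sand): t_4 = 1.30 × 0.25 / 3.926e-05 = 8278 d
Total t = Σ t_i = 76821 days = 210.3 years.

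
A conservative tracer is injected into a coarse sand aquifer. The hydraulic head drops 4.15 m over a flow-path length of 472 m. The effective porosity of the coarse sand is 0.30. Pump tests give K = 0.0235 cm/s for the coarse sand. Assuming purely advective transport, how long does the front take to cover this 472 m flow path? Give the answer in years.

Convert K: 0.0235 cm/s × 864 = 20.30 m/day.
Hydraulic gradient i = Δh / L = 4.15 / 472 = 0.008792.
Darcy flux q = K · i = 20.30 × 0.008792 = 0.1785 m/day.
Seepage velocity v = q / n_e = 0.1785 / 0.30 = 0.5951 m/day.
Travel time t = L / v = 472 / 0.5951 = 793.2 days = 2.172 years.

2.17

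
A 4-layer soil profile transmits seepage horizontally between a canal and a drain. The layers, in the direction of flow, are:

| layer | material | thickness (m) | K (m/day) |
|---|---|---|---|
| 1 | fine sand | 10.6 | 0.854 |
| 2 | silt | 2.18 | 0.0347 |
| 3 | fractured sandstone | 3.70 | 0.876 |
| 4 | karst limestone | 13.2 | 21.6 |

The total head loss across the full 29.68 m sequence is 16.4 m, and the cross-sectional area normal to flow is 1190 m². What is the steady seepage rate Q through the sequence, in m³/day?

Flow is perpendicular to layering, so the layers act in series and the equivalent K is the thickness-weighted harmonic mean.
Total thickness L = 10.6 + 2.18 + 3.70 + 13.2 = 29.68 m.
Σ(b_i/K_i) = 10.6/0.854 + 2.18/0.0347 + 3.70/0.876 + 13.2/21.6 = 80.07 d.
K_eq = L / Σ(b_i/K_i) = 29.68 / 80.07 = 0.3707 m/day.
Q = K_eq · A · (Δh/L) = 0.3707 × 1190 × (16.4/29.68) = 243.7 m³/day.

244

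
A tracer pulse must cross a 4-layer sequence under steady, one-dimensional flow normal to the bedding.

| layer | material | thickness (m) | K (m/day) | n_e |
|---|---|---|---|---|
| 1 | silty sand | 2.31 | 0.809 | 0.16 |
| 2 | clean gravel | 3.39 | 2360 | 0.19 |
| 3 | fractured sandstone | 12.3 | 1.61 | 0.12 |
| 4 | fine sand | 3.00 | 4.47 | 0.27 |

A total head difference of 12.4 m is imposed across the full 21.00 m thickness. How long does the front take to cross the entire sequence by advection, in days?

With flow normal to the layers, continuity requires the same specific discharge q through every layer.
Σ(b_i/K_i) = 2.31/0.809 + 3.39/2360 + 12.3/1.61 + 3.00/4.47 = 11.17 d.
q = Δh / Σ(b_i/K_i) = 12.4 / 11.17 = 1.110 m/day.
In each layer the seepage velocity is v_i = q/n_i, so the layer transit time is t_i = b_i·n_i / q:
  layer 1 (silty sand): t_1 = 2.31 × 0.16 / 1.110 = 0.3329 d
  layer 2 (clean gravel): t_2 = 3.39 × 0.19 / 1.110 = 0.5801 d
  layer 3 (fractured sandstone): t_3 = 12.3 × 0.12 / 1.110 = 1.329 d
  layer 4 (fine sand): t_4 = 3.00 × 0.27 / 1.110 = 0.7295 d
Total t = Σ t_i = 2.972 days.

2.97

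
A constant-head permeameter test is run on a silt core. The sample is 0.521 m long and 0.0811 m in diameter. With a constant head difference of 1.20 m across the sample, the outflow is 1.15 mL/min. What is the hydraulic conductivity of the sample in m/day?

Cross-sectional area A = π·(d/2)² = π × (0.0811/2)² = 0.005166 m².
Convert discharge: 1.15 mL/min = 1.917e-08 m³/s.
Darcy's law rearranged: K = Q·L / (A·Δh) = 1.917e-08 × 0.521 / (0.005166 × 1.20) = 1.611e-06 m/s = 0.1392 m/day.

0.139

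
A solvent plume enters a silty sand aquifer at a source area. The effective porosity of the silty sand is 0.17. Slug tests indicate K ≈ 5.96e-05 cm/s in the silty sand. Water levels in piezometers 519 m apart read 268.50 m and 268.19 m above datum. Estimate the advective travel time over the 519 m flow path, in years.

Convert K: 5.96e-05 cm/s × 864 = 0.05149 m/day.
Hydraulic gradient i = (268.50 − 268.19) / 519 = 0.31 / 519 = 0.0005973.
Darcy flux q = K · i = 0.05149 × 0.0005973 = 3.076e-05 m/day.
Seepage velocity v = q / n_e = 3.076e-05 / 0.17 = 0.0001809 m/day.
Travel time t = L / v = 519 / 0.0001809 = 2.869e+06 days = 7854 years.

7850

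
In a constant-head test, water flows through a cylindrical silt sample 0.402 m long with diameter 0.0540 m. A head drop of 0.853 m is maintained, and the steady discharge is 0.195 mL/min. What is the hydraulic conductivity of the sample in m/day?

0.0578

Cross-sectional area A = π·(d/2)² = π × (0.0540/2)² = 0.002290 m².
Convert discharge: 0.195 mL/min = 3.250e-09 m³/s.
Darcy's law rearranged: K = Q·L / (A·Δh) = 3.250e-09 × 0.402 / (0.002290 × 0.853) = 6.688e-07 m/s = 0.05778 m/day.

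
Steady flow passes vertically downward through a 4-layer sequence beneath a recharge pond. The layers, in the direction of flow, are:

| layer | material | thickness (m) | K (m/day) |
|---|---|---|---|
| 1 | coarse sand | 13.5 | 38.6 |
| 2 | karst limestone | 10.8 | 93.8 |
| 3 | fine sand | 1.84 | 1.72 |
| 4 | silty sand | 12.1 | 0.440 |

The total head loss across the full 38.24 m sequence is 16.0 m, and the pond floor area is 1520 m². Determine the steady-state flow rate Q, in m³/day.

Flow is perpendicular to layering, so the layers act in series and the equivalent K is the thickness-weighted harmonic mean.
Total thickness L = 13.5 + 10.8 + 1.84 + 12.1 = 38.24 m.
Σ(b_i/K_i) = 13.5/38.6 + 10.8/93.8 + 1.84/1.72 + 12.1/0.440 = 29.03 d.
K_eq = L / Σ(b_i/K_i) = 38.24 / 29.03 = 1.317 m/day.
Q = K_eq · A · (Δh/L) = 1.317 × 1520 × (16.0/38.24) = 837.6 m³/day.

838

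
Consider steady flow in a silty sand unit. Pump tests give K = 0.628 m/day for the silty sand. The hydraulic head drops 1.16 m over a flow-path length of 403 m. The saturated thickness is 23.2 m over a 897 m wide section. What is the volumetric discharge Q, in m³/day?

37.6

Cross-sectional area A = 897 × 23.2 = 20810 m².
Hydraulic gradient i = Δh / L = 1.16 / 403 = 0.002878.
Darcy's law: Q = K · A · i = 0.6280 × 20810 × 0.002878 = 37.62 m³/day.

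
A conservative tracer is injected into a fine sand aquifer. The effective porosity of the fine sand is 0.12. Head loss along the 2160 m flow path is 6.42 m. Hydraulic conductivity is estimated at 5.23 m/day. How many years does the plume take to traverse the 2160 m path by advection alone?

Hydraulic gradient i = Δh / L = 6.42 / 2160 = 0.002972.
Darcy flux q = K · i = 5.230 × 0.002972 = 0.01554 m/day.
Seepage velocity v = q / n_e = 0.01554 / 0.12 = 0.1295 m/day.
Travel time t = L / v = 2160 / 0.1295 = 16674 days = 45.65 years.

45.7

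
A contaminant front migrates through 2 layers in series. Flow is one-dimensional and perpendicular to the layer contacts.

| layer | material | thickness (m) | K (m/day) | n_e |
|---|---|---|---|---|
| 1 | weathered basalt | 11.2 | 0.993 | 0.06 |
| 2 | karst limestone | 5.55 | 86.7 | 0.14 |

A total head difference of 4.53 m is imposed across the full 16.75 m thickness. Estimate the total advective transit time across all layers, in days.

With flow normal to the layers, continuity requires the same specific discharge q through every layer.
Σ(b_i/K_i) = 11.2/0.993 + 5.55/86.7 = 11.34 d.
q = Δh / Σ(b_i/K_i) = 4.53 / 11.34 = 0.3994 m/day.
In each layer the seepage velocity is v_i = q/n_i, so the layer transit time is t_i = b_i·n_i / q:
  layer 1 (weathered basalt): t_1 = 11.2 × 0.06 / 0.3994 = 1.683 d
  layer 2 (karst limestone): t_2 = 5.55 × 0.14 / 0.3994 = 1.946 d
Total t = Σ t_i = 3.628 days.

3.63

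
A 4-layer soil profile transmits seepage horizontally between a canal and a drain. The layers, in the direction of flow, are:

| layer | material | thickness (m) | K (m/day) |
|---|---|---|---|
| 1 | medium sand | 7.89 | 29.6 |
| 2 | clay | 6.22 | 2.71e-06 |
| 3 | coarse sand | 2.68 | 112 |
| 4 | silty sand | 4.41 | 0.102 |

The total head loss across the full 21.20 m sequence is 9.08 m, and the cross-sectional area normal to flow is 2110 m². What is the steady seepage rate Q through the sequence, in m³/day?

0.00835

Flow is perpendicular to layering, so the layers act in series and the equivalent K is the thickness-weighted harmonic mean.
Total thickness L = 7.89 + 6.22 + 2.68 + 4.41 = 21.20 m.
Σ(b_i/K_i) = 7.89/29.6 + 6.22/2.71e-06 + 2.68/112 + 4.41/0.102 = 2.295e+06 d.
K_eq = L / Σ(b_i/K_i) = 21.20 / 2.295e+06 = 9.236e-06 m/day.
Q = K_eq · A · (Δh/L) = 9.236e-06 × 2110 × (9.08/21.20) = 0.008347 m³/day.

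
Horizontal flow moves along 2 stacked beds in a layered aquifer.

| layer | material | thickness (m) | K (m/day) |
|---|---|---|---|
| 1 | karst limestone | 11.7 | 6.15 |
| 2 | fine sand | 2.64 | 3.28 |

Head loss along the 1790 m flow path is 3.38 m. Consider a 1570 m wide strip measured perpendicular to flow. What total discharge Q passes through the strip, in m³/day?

Flow is parallel to layering, so each bed carries its own Darcy discharge and the transmissivities add.
Σ(K_i·b_i) = 6.15×11.7 + 3.28×2.64 = 80.61 m²/day.
Hydraulic gradient i = Δh / L = 3.38 / 1790 = 0.001888.
Q = Σ(K_i·b_i) · W · i = 80.61 × 1570 × 0.001888 = 239.0 m³/day.

239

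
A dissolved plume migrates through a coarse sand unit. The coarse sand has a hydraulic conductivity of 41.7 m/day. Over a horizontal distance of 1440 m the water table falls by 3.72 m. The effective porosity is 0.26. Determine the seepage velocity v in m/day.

Hydraulic gradient i = Δh / L = 3.72 / 1440 = 0.002583.
Darcy flux q = K · i = 41.70 × 0.002583 = 0.1077 m/day.
Seepage velocity v = q / n_e = 0.1077 / 0.26 = 0.4143 m/day.

0.414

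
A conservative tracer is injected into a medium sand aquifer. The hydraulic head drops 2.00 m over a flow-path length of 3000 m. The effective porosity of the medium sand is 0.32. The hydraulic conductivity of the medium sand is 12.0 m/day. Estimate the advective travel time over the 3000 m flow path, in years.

Hydraulic gradient i = Δh / L = 2.00 / 3000 = 0.0006667.
Darcy flux q = K · i = 12.00 × 0.0006667 = 0.008000 m/day.
Seepage velocity v = q / n_e = 0.008000 / 0.32 = 0.02500 m/day.
Travel time t = L / v = 3000 / 0.02500 = 1.200e+05 days = 328.5 years.

329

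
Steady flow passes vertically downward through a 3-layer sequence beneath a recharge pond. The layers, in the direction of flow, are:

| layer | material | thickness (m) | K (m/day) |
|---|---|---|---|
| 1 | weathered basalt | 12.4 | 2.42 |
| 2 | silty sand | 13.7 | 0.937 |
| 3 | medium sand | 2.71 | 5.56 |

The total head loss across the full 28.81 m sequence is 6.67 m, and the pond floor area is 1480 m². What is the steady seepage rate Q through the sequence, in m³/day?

Flow is perpendicular to layering, so the layers act in series and the equivalent K is the thickness-weighted harmonic mean.
Total thickness L = 12.4 + 13.7 + 2.71 = 28.81 m.
Σ(b_i/K_i) = 12.4/2.42 + 13.7/0.937 + 2.71/5.56 = 20.23 d.
K_eq = L / Σ(b_i/K_i) = 28.81 / 20.23 = 1.424 m/day.
Q = K_eq · A · (Δh/L) = 1.424 × 1480 × (6.67/28.81) = 487.9 m³/day.

488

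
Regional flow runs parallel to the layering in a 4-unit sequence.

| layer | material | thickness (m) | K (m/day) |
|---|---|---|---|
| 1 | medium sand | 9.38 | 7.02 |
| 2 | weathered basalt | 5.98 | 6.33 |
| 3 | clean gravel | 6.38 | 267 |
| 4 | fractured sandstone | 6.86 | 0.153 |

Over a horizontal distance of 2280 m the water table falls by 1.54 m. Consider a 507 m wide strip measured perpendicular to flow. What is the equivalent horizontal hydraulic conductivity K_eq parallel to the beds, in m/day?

Flow is parallel to layering, so each bed carries its own Darcy discharge and the transmissivities add.
Σ(K_i·b_i) = 7.02×9.38 + 6.33×5.98 + 267×6.38 + 0.153×6.86 = 1808 m²/day.
Total thickness b = 28.60 m, so K_eq = Σ(K_i·b_i)/b = 63.22 m/day.

63.2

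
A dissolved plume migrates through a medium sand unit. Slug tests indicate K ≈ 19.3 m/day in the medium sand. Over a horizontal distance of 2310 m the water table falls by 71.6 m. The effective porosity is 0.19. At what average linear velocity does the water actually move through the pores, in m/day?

3.15

Hydraulic gradient i = Δh / L = 71.6 / 2310 = 0.03100.
Darcy flux q = K · i = 19.30 × 0.03100 = 0.5982 m/day.
Seepage velocity v = q / n_e = 0.5982 / 0.19 = 3.149 m/day.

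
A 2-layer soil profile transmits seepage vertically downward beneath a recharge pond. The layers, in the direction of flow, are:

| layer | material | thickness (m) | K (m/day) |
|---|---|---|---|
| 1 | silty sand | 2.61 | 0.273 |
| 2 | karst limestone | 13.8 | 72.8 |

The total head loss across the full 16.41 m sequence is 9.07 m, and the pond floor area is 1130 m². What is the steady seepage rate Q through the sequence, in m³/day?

Flow is perpendicular to layering, so the layers act in series and the equivalent K is the thickness-weighted harmonic mean.
Total thickness L = 2.61 + 13.8 = 16.41 m.
Σ(b_i/K_i) = 2.61/0.273 + 13.8/72.8 = 9.750 d.
K_eq = L / Σ(b_i/K_i) = 16.41 / 9.750 = 1.683 m/day.
Q = K_eq · A · (Δh/L) = 1.683 × 1130 × (9.07/16.41) = 1051 m³/day.

1050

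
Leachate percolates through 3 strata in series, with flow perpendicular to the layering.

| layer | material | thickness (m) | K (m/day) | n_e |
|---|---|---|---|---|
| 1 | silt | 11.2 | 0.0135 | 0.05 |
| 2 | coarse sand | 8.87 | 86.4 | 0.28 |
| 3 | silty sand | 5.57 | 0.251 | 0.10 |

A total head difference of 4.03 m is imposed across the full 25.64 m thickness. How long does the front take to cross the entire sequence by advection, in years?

2.08

With flow normal to the layers, continuity requires the same specific discharge q through every layer.
Σ(b_i/K_i) = 11.2/0.0135 + 8.87/86.4 + 5.57/0.251 = 851.9 d.
q = Δh / Σ(b_i/K_i) = 4.03 / 851.9 = 0.004730 m/day.
In each layer the seepage velocity is v_i = q/n_i, so the layer transit time is t_i = b_i·n_i / q:
  layer 1 (silt): t_1 = 11.2 × 0.05 / 0.004730 = 118.4 d
  layer 2 (coarse sand): t_2 = 8.87 × 0.28 / 0.004730 = 525.0 d
  layer 3 (silty sand): t_3 = 5.57 × 0.10 / 0.004730 = 117.7 d
Total t = Σ t_i = 761.2 days = 2.084 years.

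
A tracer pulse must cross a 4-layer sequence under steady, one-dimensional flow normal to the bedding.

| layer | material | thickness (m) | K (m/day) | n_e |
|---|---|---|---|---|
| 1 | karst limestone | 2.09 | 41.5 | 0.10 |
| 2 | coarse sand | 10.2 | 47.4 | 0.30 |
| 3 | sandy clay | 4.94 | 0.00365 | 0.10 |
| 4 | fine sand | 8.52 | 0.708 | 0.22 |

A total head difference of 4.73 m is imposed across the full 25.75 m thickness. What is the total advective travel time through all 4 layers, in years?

With flow normal to the layers, continuity requires the same specific discharge q through every layer.
Σ(b_i/K_i) = 2.09/41.5 + 10.2/47.4 + 4.94/0.00365 + 8.52/0.708 = 1366 d.
q = Δh / Σ(b_i/K_i) = 4.73 / 1366 = 0.003463 m/day.
In each layer the seepage velocity is v_i = q/n_i, so the layer transit time is t_i = b_i·n_i / q:
  layer 1 (karst limestone): t_1 = 2.09 × 0.10 / 0.003463 = 60.35 d
  layer 2 (coarse sand): t_2 = 10.2 × 0.30 / 0.003463 = 883.5 d
  layer 3 (sandy clay): t_3 = 4.94 × 0.10 / 0.003463 = 142.6 d
  layer 4 (fine sand): t_4 = 8.52 × 0.22 / 0.003463 = 541.2 d
Total t = Σ t_i = 1628 days = 4.456 years.

4.46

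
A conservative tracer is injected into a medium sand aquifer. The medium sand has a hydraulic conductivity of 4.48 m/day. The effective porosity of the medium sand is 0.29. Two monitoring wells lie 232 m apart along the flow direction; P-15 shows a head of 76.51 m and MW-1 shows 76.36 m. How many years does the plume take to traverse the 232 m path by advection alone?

Hydraulic gradient i = (76.51 − 76.36) / 232 = 0.15 / 232 = 0.0006466.
Darcy flux q = K · i = 4.480 × 0.0006466 = 0.002897 m/day.
Seepage velocity v = q / n_e = 0.002897 / 0.29 = 0.009988 m/day.
Travel time t = L / v = 232 / 0.009988 = 23228 days = 63.59 years.

63.6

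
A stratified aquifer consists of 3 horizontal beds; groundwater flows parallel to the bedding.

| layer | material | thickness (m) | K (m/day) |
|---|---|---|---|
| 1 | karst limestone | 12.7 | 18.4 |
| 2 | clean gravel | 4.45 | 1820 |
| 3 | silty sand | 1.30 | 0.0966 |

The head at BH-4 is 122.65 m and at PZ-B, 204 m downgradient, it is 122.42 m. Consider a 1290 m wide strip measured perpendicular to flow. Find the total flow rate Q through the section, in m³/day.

Flow is parallel to layering, so each bed carries its own Darcy discharge and the transmissivities add.
Σ(K_i·b_i) = 18.4×12.7 + 1820×4.45 + 0.0966×1.30 = 8333 m²/day.
Hydraulic gradient i = (122.65 − 122.42) / 204 = 0.23 / 204 = 0.001127.
Q = Σ(K_i·b_i) · W · i = 8333 × 1290 × 0.001127 = 12119 m³/day.

12100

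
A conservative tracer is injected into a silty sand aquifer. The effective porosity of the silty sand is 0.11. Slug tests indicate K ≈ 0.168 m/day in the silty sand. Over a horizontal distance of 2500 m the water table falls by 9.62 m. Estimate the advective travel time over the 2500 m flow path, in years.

Hydraulic gradient i = Δh / L = 9.62 / 2500 = 0.003848.
Darcy flux q = K · i = 0.1680 × 0.003848 = 0.0006465 m/day.
Seepage velocity v = q / n_e = 0.0006465 / 0.11 = 0.005877 m/day.
Travel time t = L / v = 2500 / 0.005877 = 4.254e+05 days = 1165 years.

1160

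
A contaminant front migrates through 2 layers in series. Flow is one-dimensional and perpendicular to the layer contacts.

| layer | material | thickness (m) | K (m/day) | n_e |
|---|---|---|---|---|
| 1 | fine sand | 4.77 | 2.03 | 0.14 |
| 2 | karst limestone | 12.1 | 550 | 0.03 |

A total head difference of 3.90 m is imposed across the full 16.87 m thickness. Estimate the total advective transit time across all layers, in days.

0.627

With flow normal to the layers, continuity requires the same specific discharge q through every layer.
Σ(b_i/K_i) = 4.77/2.03 + 12.1/550 = 2.372 d.
q = Δh / Σ(b_i/K_i) = 3.90 / 2.372 = 1.644 m/day.
In each layer the seepage velocity is v_i = q/n_i, so the layer transit time is t_i = b_i·n_i / q:
  layer 1 (fine sand): t_1 = 4.77 × 0.14 / 1.644 = 0.4061 d
  layer 2 (karst limestone): t_2 = 12.1 × 0.03 / 1.644 = 0.2208 d
Total t = Σ t_i = 0.6269 days.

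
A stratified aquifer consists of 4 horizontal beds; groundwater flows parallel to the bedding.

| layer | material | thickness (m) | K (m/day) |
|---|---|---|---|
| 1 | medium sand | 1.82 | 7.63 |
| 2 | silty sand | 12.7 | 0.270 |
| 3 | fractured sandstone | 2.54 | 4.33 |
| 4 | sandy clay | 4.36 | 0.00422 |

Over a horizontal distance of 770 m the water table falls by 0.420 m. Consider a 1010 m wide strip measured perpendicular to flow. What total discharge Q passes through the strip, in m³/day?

15.6

Flow is parallel to layering, so each bed carries its own Darcy discharge and the transmissivities add.
Σ(K_i·b_i) = 7.63×1.82 + 0.270×12.7 + 4.33×2.54 + 0.00422×4.36 = 28.33 m²/day.
Hydraulic gradient i = Δh / L = 0.420 / 770 = 0.0005455.
Q = Σ(K_i·b_i) · W · i = 28.33 × 1010 × 0.0005455 = 15.61 m³/day.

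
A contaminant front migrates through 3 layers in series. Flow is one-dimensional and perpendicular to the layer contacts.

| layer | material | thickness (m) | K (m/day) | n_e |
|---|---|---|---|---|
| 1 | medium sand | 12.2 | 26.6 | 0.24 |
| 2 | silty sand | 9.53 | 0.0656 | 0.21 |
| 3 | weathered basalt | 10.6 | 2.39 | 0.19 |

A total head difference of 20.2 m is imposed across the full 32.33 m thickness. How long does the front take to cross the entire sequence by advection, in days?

With flow normal to the layers, continuity requires the same specific discharge q through every layer.
Σ(b_i/K_i) = 12.2/26.6 + 9.53/0.0656 + 10.6/2.39 = 150.2 d.
q = Δh / Σ(b_i/K_i) = 20.2 / 150.2 = 0.1345 m/day.
In each layer the seepage velocity is v_i = q/n_i, so the layer transit time is t_i = b_i·n_i / q:
  layer 1 (medium sand): t_1 = 12.2 × 0.24 / 0.1345 = 21.77 d
  layer 2 (silty sand): t_2 = 9.53 × 0.21 / 0.1345 = 14.88 d
  layer 3 (weathered basalt): t_3 = 10.6 × 0.19 / 0.1345 = 14.97 d
Total t = Σ t_i = 51.62 days.

51.6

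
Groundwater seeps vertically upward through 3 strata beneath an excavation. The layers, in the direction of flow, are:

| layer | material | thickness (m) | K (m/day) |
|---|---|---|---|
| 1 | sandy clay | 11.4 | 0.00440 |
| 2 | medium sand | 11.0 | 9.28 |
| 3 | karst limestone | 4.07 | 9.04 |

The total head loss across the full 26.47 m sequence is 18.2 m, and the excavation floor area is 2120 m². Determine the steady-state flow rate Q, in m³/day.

14.9

Flow is perpendicular to layering, so the layers act in series and the equivalent K is the thickness-weighted harmonic mean.
Total thickness L = 11.4 + 11.0 + 4.07 = 26.47 m.
Σ(b_i/K_i) = 11.4/0.00440 + 11.0/9.28 + 4.07/9.04 = 2593 d.
K_eq = L / Σ(b_i/K_i) = 26.47 / 2593 = 0.01021 m/day.
Q = K_eq · A · (Δh/L) = 0.01021 × 2120 × (18.2/26.47) = 14.88 m³/day.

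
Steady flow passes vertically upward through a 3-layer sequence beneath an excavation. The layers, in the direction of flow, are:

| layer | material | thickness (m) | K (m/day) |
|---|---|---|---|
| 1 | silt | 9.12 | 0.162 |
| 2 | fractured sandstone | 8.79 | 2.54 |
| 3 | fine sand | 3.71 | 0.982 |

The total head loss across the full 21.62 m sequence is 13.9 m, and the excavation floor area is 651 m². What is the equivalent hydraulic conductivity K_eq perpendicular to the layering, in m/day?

0.340

Flow is perpendicular to layering, so the layers act in series and the equivalent K is the thickness-weighted harmonic mean.
Total thickness L = 9.12 + 8.79 + 3.71 = 21.62 m.
Σ(b_i/K_i) = 9.12/0.162 + 8.79/2.54 + 3.71/0.982 = 63.53 d.
K_eq = L / Σ(b_i/K_i) = 21.62 / 63.53 = 0.3403 m/day.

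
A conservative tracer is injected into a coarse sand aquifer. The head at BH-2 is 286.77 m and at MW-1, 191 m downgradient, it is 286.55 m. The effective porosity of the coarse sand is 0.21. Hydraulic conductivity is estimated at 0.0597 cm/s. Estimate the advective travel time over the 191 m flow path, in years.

Convert K: 0.0597 cm/s × 864 = 51.58 m/day.
Hydraulic gradient i = (286.77 − 286.55) / 191 = 0.22 / 191 = 0.001152.
Darcy flux q = K · i = 51.58 × 0.001152 = 0.05941 m/day.
Seepage velocity v = q / n_e = 0.05941 / 0.21 = 0.2829 m/day.
Travel time t = L / v = 191 / 0.2829 = 675.1 days = 1.848 years.

1.85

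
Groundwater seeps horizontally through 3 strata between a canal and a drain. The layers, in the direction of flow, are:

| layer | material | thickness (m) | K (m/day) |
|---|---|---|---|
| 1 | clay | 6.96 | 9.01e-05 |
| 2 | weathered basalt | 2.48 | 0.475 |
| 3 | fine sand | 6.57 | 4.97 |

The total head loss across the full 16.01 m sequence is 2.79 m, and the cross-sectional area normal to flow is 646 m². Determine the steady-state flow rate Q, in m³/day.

0.0233

Flow is perpendicular to layering, so the layers act in series and the equivalent K is the thickness-weighted harmonic mean.
Total thickness L = 6.96 + 2.48 + 6.57 = 16.01 m.
Σ(b_i/K_i) = 6.96/9.01e-05 + 2.48/0.475 + 6.57/4.97 = 77254 d.
K_eq = L / Σ(b_i/K_i) = 16.01 / 77254 = 0.0002072 m/day.
Q = K_eq · A · (Δh/L) = 0.0002072 × 646 × (2.79/16.01) = 0.02333 m³/day.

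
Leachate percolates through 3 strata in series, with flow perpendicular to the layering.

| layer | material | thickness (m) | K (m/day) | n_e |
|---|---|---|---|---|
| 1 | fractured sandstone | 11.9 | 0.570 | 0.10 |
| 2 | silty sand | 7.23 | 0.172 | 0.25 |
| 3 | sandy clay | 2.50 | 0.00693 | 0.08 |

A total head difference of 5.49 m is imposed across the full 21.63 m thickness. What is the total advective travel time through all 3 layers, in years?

0.676

With flow normal to the layers, continuity requires the same specific discharge q through every layer.
Σ(b_i/K_i) = 11.9/0.570 + 7.23/0.172 + 2.50/0.00693 = 423.7 d.
q = Δh / Σ(b_i/K_i) = 5.49 / 423.7 = 0.01296 m/day.
In each layer the seepage velocity is v_i = q/n_i, so the layer transit time is t_i = b_i·n_i / q:
  layer 1 (fractured sandstone): t_1 = 11.9 × 0.10 / 0.01296 = 91.83 d
  layer 2 (silty sand): t_2 = 7.23 × 0.25 / 0.01296 = 139.5 d
  layer 3 (sandy clay): t_3 = 2.50 × 0.08 / 0.01296 = 15.43 d
Total t = Σ t_i = 246.8 days = 0.6756 years.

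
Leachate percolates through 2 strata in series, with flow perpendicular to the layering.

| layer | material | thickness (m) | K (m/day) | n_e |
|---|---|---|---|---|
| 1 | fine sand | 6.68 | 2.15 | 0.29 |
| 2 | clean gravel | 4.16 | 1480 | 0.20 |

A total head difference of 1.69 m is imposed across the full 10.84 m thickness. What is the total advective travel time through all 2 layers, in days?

With flow normal to the layers, continuity requires the same specific discharge q through every layer.
Σ(b_i/K_i) = 6.68/2.15 + 4.16/1480 = 3.110 d.
q = Δh / Σ(b_i/K_i) = 1.69 / 3.110 = 0.5434 m/day.
In each layer the seepage velocity is v_i = q/n_i, so the layer transit time is t_i = b_i·n_i / q:
  layer 1 (fine sand): t_1 = 6.68 × 0.29 / 0.5434 = 3.565 d
  layer 2 (clean gravel): t_2 = 4.16 × 0.20 / 0.5434 = 1.531 d
Total t = Σ t_i = 5.096 days.

5.10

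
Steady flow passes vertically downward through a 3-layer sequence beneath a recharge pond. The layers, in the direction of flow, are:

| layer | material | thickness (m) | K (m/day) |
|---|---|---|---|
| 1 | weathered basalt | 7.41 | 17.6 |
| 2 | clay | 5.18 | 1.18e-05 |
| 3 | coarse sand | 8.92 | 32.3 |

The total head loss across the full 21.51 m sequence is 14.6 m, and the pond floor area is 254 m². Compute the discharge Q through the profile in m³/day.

0.00845

Flow is perpendicular to layering, so the layers act in series and the equivalent K is the thickness-weighted harmonic mean.
Total thickness L = 7.41 + 5.18 + 8.92 = 21.51 m.
Σ(b_i/K_i) = 7.41/17.6 + 5.18/1.18e-05 + 8.92/32.3 = 4.390e+05 d.
K_eq = L / Σ(b_i/K_i) = 21.51 / 4.390e+05 = 4.900e-05 m/day.
Q = K_eq · A · (Δh/L) = 4.900e-05 × 254 × (14.6/21.51) = 0.008448 m³/day.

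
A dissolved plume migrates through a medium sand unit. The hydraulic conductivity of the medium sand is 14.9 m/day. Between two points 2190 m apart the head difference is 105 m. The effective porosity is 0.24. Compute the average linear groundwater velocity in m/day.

2.98

Hydraulic gradient i = Δh / L = 105 / 2190 = 0.04795.
Darcy flux q = K · i = 14.90 × 0.04795 = 0.7144 m/day.
Seepage velocity v = q / n_e = 0.7144 / 0.24 = 2.977 m/day.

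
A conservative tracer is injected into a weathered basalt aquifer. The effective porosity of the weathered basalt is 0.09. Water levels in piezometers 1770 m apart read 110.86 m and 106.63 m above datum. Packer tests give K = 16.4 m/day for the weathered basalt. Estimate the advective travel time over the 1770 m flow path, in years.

Hydraulic gradient i = (110.86 − 106.63) / 1770 = 4.23 / 1770 = 0.002390.
Darcy flux q = K · i = 16.40 × 0.002390 = 0.03919 m/day.
Seepage velocity v = q / n_e = 0.03919 / 0.09 = 0.4355 m/day.
Travel time t = L / v = 1770 / 0.4355 = 4064 days = 11.13 years.

11.1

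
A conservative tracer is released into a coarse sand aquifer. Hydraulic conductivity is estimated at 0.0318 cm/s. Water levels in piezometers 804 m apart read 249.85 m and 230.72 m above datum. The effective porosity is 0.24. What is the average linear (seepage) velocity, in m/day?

2.72

Convert K: 0.0318 cm/s × 864 = 27.48 m/day.
Hydraulic gradient i = (249.85 − 230.72) / 804 = 19.13 / 804 = 0.02379.
Darcy flux q = K · i = 27.48 × 0.02379 = 0.6537 m/day.
Seepage velocity v = q / n_e = 0.6537 / 0.24 = 2.724 m/day.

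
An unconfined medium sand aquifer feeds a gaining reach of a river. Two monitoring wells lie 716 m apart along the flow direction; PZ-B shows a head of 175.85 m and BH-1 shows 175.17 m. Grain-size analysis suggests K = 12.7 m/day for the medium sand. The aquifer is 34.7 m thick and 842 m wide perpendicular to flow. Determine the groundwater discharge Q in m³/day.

352

Cross-sectional area A = 842 × 34.7 = 29217 m².
Hydraulic gradient i = (175.85 − 175.17) / 716 = 0.68 / 716 = 0.0009497.
Darcy's law: Q = K · A · i = 12.70 × 29217 × 0.0009497 = 352.4 m³/day.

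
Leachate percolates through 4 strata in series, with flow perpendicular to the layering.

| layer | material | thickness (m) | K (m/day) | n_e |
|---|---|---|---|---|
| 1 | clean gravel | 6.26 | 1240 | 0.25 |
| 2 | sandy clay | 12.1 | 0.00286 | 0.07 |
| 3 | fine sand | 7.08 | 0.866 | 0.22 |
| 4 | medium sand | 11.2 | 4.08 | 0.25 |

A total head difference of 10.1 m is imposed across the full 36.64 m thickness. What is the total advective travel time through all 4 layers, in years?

7.78

With flow normal to the layers, continuity requires the same specific discharge q through every layer.
Σ(b_i/K_i) = 6.26/1240 + 12.1/0.00286 + 7.08/0.866 + 11.2/4.08 = 4242 d.
q = Δh / Σ(b_i/K_i) = 10.1 / 4242 = 0.002381 m/day.
In each layer the seepage velocity is v_i = q/n_i, so the layer transit time is t_i = b_i·n_i / q:
  layer 1 (clean gravel): t_1 = 6.26 × 0.25 / 0.002381 = 657.3 d
  layer 2 (sandy clay): t_2 = 12.1 × 0.07 / 0.002381 = 355.7 d
  layer 3 (fine sand): t_3 = 7.08 × 0.22 / 0.002381 = 654.1 d
  layer 4 (medium sand): t_4 = 11.2 × 0.25 / 0.002381 = 1176 d
Total t = Σ t_i = 2843 days = 7.784 years.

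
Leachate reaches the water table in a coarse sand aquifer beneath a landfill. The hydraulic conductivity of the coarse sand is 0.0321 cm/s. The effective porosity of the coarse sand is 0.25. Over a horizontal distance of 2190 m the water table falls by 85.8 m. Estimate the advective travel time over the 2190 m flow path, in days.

504

Convert K: 0.0321 cm/s × 864 = 27.73 m/day.
Hydraulic gradient i = Δh / L = 85.8 / 2190 = 0.03918.
Darcy flux q = K · i = 27.73 × 0.03918 = 1.087 m/day.
Seepage velocity v = q / n_e = 1.087 / 0.25 = 4.346 m/day.
Travel time t = L / v = 2190 / 4.346 = 503.9 days.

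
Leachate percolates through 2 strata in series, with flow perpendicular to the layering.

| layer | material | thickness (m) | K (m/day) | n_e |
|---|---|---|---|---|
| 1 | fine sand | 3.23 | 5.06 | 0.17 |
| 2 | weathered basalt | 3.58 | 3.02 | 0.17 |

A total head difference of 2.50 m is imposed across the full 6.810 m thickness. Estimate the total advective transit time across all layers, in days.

0.845

With flow normal to the layers, continuity requires the same specific discharge q through every layer.
Σ(b_i/K_i) = 3.23/5.06 + 3.58/3.02 = 1.824 d.
q = Δh / Σ(b_i/K_i) = 2.50 / 1.824 = 1.371 m/day.
In each layer the seepage velocity is v_i = q/n_i, so the layer transit time is t_i = b_i·n_i / q:
  layer 1 (fine sand): t_1 = 3.23 × 0.17 / 1.371 = 0.4006 d
  layer 2 (weathered basalt): t_2 = 3.58 × 0.17 / 1.371 = 0.4440 d
Total t = Σ t_i = 0.8446 days.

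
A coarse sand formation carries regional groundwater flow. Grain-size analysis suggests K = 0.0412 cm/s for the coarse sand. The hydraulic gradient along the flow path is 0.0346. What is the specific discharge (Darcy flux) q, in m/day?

Convert K: 0.0412 cm/s × 864 = 35.60 m/day.
Hydraulic gradient i = 0.0346.
Specific discharge q = K · i = 35.60 × 0.03460 = 1.232 m/day.

1.23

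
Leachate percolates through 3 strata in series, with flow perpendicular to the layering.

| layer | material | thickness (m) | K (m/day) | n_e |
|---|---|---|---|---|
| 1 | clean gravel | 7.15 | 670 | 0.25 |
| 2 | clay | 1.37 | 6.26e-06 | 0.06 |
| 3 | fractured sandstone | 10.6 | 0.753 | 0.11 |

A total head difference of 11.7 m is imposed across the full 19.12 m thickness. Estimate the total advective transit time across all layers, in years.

With flow normal to the layers, continuity requires the same specific discharge q through every layer.
Σ(b_i/K_i) = 7.15/670 + 1.37/6.26e-06 + 10.6/0.753 = 2.189e+05 d.
q = Δh / Σ(b_i/K_i) = 11.7 / 2.189e+05 = 5.346e-05 m/day.
In each layer the seepage velocity is v_i = q/n_i, so the layer transit time is t_i = b_i·n_i / q:
  layer 1 (clean gravel): t_1 = 7.15 × 0.25 / 5.346e-05 = 33438 d
  layer 2 (clay): t_2 = 1.37 × 0.06 / 5.346e-05 = 1538 d
  layer 3 (fractured sandstone): t_3 = 10.6 × 0.11 / 5.346e-05 = 21812 d
Total t = Σ t_i = 56787 days = 155.5 years.

155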